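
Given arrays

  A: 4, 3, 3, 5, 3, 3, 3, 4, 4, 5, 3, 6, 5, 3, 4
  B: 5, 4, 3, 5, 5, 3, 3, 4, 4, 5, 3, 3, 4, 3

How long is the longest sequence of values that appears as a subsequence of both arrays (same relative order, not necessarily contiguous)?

Taking 4 at A[1]=B[2], then 3 at A[2]=B[3], then 5 at A[4]=B[5], then 3 at A[6]=B[6], then 3 at A[7]=B[7], then 4 at A[8]=B[8], then 4 at A[9]=B[9], then 5 at A[10]=B[10], then 3 at A[11]=B[11], then 3 at A[14]=B[12], then 4 at A[15]=B[13] gives a common subsequence of length 11. dp[15][14] = 11 confirms this is the maximum.

11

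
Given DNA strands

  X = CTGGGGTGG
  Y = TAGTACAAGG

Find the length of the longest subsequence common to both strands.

5

Pick T [2,1] → G [6,3] → T [7,4] → G [8,9] → G [9,10]; all 5 bases appear in both, in order. Since dp[9][10] = 5, nothing longer is possible.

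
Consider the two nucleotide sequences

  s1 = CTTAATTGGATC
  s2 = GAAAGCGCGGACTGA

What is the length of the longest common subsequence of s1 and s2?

One common subsequence of length 6: A at s1[4]=s2[3] → A at s1[5]=s2[4] → G at s1[8]=s2[9] → G at s1[9]=s2[10] → A at s1[10]=s2[11] → T at s1[11]=s2[13], and the DP table's final entry dp[12][15] is also 6, so no common subsequence is longer.

6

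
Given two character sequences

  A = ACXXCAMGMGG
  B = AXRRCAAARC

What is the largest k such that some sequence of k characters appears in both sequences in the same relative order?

4

One common subsequence of length 4: A (A #1, B #1); then X (A #3, B #2); then C (A #5, B #5); then A (A #6, B #8). dp[11][10] = 4 confirms this is the maximum.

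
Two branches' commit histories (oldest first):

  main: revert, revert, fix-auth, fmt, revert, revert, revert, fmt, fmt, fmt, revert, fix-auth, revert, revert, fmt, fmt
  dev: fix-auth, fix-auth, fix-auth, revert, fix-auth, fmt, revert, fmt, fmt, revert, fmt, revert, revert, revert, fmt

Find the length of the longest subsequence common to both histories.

Pick revert (main #2, dev #4), fix-auth (main #3, dev #5), fmt (main #4, dev #6), revert (main #7, dev #7), fmt (main #8, dev #8), fmt (main #9, dev #9), fmt (main #10, dev #11), revert (main #11, dev #12), revert (main #13, dev #13), revert (main #14, dev #14), fmt (main #16, dev #15); all 11 commits appear in both, in order. The LCS DP gives dp[16][15] = 11, so this is optimal.

11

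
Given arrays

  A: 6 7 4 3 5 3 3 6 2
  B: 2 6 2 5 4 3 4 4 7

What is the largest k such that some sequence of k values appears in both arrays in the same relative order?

3

Taking 6 (A #1, B #2), 4 (A #3, B #5), 3 (A #4, B #6) gives a common subsequence of length 3. The LCS DP gives dp[9][9] = 3, so this is optimal.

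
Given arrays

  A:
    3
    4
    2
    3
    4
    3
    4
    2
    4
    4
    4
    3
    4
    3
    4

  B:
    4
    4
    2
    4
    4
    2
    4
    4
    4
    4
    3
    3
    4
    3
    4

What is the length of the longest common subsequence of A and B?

12

Match 4 [2,2] → 2 [3,3] → 4 [5,4] → 4 [7,5] → 2 [8,6] → 4 [9,8] → 4 [10,9] → 4 [11,10] → 3 [12,12] → 4 [13,13] → 3 [14,14] → 4 [15,15] — 12 values in the same relative order in both. dp[15][15] = 12 confirms this is the maximum.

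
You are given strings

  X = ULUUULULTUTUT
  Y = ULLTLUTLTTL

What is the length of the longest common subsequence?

7

One common subsequence of length 7: U [1,1], L [2,3], L [6,5], U [7,6], L [8,8], T [9,9], T [11,10], and the DP table's final entry dp[13][11] is also 7, so no common subsequence is longer.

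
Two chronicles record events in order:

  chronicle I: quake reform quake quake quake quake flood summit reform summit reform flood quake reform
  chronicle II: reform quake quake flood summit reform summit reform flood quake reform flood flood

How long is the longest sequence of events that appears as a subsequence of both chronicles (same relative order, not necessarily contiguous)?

11

Pick reform [2,1] → quake [5,2] → quake [6,3] → flood [7,4] → summit [8,5] → reform [9,6] → summit [10,7] → reform [11,8] → flood [12,9] → quake [13,10] → reform [14,11]; all 11 events appear in both, in order. Since dp[14][13] = 11, nothing longer is possible.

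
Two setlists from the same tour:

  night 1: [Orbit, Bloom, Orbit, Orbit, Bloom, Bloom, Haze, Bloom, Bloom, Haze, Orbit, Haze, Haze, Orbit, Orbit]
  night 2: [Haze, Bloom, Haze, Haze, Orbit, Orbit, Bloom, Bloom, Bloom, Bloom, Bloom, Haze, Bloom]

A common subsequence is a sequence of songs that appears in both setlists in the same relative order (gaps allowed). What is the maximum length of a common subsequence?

Pick Bloom [2,2]; then Orbit [3,5]; then Orbit [4,6]; then Bloom [5,8]; then Bloom [6,9]; then Bloom [8,10]; then Bloom [9,11]; then Haze [10,12]; all 8 songs appear in both, in order, and the DP table's final entry dp[15][13] is also 8, so no common subsequence is longer.

8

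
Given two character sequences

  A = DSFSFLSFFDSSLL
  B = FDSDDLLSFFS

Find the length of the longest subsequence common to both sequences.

7

Taking D [1,2]; then S [2,3]; then L [6,7]; then S [7,8]; then F [8,9]; then F [9,10]; then S [12,11] gives a common subsequence of length 7. Since dp[14][11] = 7, nothing longer is possible.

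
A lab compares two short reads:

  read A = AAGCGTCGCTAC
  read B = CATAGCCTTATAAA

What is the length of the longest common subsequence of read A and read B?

Pick A at read A[1]=read B[2], A at read A[2]=read B[4], G at read A[3]=read B[5], C at read A[4]=read B[7], T at read A[6]=read B[9], T at read A[10]=read B[11], A at read A[11]=read B[14]; all 7 bases appear in both, in order. The LCS DP gives dp[12][14] = 7, so this is optimal.

7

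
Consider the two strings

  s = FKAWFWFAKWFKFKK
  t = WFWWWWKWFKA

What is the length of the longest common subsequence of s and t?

7

Match F at s[1]=t[2], then W at s[4]=t[5], then W at s[6]=t[6], then K at s[9]=t[7], then W at s[10]=t[8], then F at s[11]=t[9], then K at s[12]=t[10] — 7 characters in the same relative order in both. dp[15][11] = 7 confirms this is the maximum.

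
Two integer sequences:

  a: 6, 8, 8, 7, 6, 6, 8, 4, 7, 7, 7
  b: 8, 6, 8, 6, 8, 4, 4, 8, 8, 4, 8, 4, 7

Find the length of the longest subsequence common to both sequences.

6

Pick 6 (a #1, b #4), 8 (a #2, b #8), 8 (a #3, b #9), 8 (a #7, b #11), 4 (a #8, b #12), 7 (a #11, b #13); all 6 values appear in both, in order. dp[11][13] = 6 confirms this is the maximum.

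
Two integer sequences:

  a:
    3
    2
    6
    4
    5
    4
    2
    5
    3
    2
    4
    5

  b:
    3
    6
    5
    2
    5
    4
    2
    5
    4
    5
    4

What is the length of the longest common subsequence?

8

One common subsequence of length 8: 3 (a #1, b #1), 2 (a #2, b #4), 5 (a #5, b #5), 4 (a #6, b #6), 2 (a #7, b #7), 5 (a #8, b #8), 4 (a #11, b #9), 5 (a #12, b #10), and the DP table's final entry dp[12][11] is also 8, so no common subsequence is longer.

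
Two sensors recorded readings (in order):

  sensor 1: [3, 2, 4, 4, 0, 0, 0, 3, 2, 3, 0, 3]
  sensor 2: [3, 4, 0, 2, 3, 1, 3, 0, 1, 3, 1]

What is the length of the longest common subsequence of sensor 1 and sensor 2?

7

One common subsequence of length 7: 3 at sensor 1[1]=sensor 2[1] → 4 at sensor 1[4]=sensor 2[2] → 0 at sensor 1[5]=sensor 2[3] → 3 at sensor 1[8]=sensor 2[5] → 3 at sensor 1[10]=sensor 2[7] → 0 at sensor 1[11]=sensor 2[8] → 3 at sensor 1[12]=sensor 2[10]. The LCS DP gives dp[12][11] = 7, so this is optimal.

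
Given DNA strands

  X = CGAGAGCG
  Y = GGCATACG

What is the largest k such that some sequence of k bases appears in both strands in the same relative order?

Match C [1,3]; then A [3,4]; then A [5,6]; then C [7,7]; then G [8,8] — 5 bases in the same relative order in both. The LCS DP gives dp[8][8] = 5, so this is optimal.

5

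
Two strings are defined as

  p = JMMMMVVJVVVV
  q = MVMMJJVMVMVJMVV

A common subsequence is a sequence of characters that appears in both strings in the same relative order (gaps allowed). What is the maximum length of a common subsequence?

9

Match M (p #2, q #1) → M (p #3, q #3) → M (p #4, q #4) → M (p #5, q #8) → V (p #6, q #9) → V (p #7, q #11) → J (p #8, q #12) → V (p #11, q #14) → V (p #12, q #15) — 9 characters in the same relative order in both. The LCS DP gives dp[12][15] = 9, so this is optimal.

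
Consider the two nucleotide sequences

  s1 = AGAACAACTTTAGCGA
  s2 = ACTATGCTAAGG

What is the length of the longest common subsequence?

Match A (s1 #4, s2 #1); then C (s1 #5, s2 #2); then A (s1 #6, s2 #4); then C (s1 #8, s2 #7); then T (s1 #9, s2 #8); then A (s1 #12, s2 #10); then G (s1 #13, s2 #11); then G (s1 #15, s2 #12) — 8 bases in the same relative order in both. The LCS DP gives dp[16][12] = 8, so this is optimal.

8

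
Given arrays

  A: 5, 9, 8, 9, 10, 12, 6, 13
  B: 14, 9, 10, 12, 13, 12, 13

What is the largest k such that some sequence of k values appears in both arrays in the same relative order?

Let dp[i][j] be the LCS length of the first i values of A and the first j values of B. dp[i][j] = dp[i-1][j-1]+1 when the i-th and j-th values match, else max(dp[i-1][j], dp[i][j-1]).
    · 14  9 10 12 13 12 13
 ·  0  0  0  0  0  0  0  0
 5  0  0  0  0  0  0  0  0
 9  0  0  1  1  1  1  1  1
 8  0  0  1  1  1  1  1  1
 9  0  0  1  1  1  1  1  1
10  0  0  1  2  2  2  2  2
12  0  0  1  2  3  3  3  3
 6  0  0  1  2  3  3  3  3
13  0  0  1  2  3  4  4  4
dp[8][7] = 4. One LCS (by backtracking along matches): 9, 10, 12, 13.

4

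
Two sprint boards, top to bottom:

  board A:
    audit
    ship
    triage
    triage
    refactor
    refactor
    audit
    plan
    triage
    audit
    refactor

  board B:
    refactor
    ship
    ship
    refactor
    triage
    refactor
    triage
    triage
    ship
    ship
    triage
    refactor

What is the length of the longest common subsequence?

One common subsequence of length 5: ship at board A[2]=board B[3], triage at board A[3]=board B[7], triage at board A[4]=board B[8], triage at board A[9]=board B[11], refactor at board A[11]=board B[12]. Since dp[11][12] = 5, nothing longer is possible.

5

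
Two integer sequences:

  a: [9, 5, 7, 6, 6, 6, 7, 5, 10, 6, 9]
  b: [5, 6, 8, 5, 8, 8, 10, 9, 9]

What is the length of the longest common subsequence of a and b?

Let dp[i][j] be the LCS length of the first i values of a and the first j values of b. dp[i][j] = dp[i-1][j-1]+1 when the i-th and j-th values match, else max(dp[i-1][j], dp[i][j-1]).
    ·  5  6  8  5  8  8 10  9  9
 ·  0  0  0  0  0  0  0  0  0  0
 9  0  0  0  0  0  0  0  0  1  1
 5  0  1  1  1  1  1  1  1  1  1
 7  0  1  1  1  1  1  1  1  1  1
 6  0  1  2  2  2  2  2  2  2  2
 6  0  1  2  2  2  2  2  2  2  2
 6  0  1  2  2  2  2  2  2  2  2
 7  0  1  2  2  2  2  2  2  2  2
 5  0  1  2  2  3  3  3  3  3  3
10  0  1  2  2  3  3  3  4  4  4
 6  0  1  2  2  3  3  3  4  4  4
 9  0  1  2  2  3  3  3  4  5  5
dp[11][9] = 5. One LCS (by backtracking along matches): 5, 6, 5, 10, 9.

5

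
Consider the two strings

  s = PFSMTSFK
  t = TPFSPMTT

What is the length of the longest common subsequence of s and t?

Let dp[i][j] be the LCS length of the first i characters of s and the first j characters of t. dp[i][j] = dp[i-1][j-1]+1 when the i-th and j-th characters match, else max(dp[i-1][j], dp[i][j-1]).
    ·  T  P  F  S  P  M  T  T
 ·  0  0  0  0  0  0  0  0  0
 P  0  0  1  1  1  1  1  1  1
 F  0  0  1  2  2  2  2  2  2
 S  0  0  1  2  3  3  3  3  3
 M  0  0  1  2  3  3  4  4  4
 T  0  1  1  2  3  3  4  5  5
 S  0  1  1  2  3  3  4  5  5
 F  0  1  1  2  3  3  4  5  5
 K  0  1  1  2  3  3  4  5  5
dp[8][8] = 5. One LCS (by backtracking along matches): PFSMT.

5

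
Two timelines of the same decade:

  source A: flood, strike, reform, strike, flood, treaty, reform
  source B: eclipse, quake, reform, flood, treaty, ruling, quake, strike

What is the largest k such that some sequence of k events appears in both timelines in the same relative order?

Pick reform [3,3]; then flood [5,4]; then treaty [6,5]; all 3 events appear in both, in order, and the DP table's final entry dp[7][8] is also 3, so no common subsequence is longer.

3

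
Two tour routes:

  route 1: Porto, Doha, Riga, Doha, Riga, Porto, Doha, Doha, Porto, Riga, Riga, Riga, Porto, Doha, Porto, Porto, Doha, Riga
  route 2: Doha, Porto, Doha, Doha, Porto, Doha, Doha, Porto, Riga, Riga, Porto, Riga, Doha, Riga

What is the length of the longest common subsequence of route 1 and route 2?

12

Pick Porto [1,2], then Doha [2,3], then Doha [4,4], then Porto [6,5], then Doha [7,6], then Doha [8,7], then Porto [9,8], then Riga [10,9], then Riga [11,10], then Riga [12,12], then Doha [17,13], then Riga [18,14]; all 12 stops appear in both, in order. The LCS DP gives dp[18][14] = 12, so this is optimal.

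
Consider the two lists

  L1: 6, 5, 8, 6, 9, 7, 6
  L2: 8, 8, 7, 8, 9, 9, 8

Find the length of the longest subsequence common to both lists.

2

One common subsequence of length 2: 8 (L1 #3, L2 #4); then 9 (L1 #5, L2 #6). Since dp[7][7] = 2, nothing longer is possible.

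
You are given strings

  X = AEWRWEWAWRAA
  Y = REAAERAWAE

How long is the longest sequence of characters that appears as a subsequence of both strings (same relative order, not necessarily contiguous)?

One common subsequence of length 6: A (X #1, Y #4); then E (X #2, Y #5); then R (X #4, Y #6); then A (X #8, Y #7); then W (X #9, Y #8); then A (X #11, Y #9). dp[12][10] = 6 confirms this is the maximum.

6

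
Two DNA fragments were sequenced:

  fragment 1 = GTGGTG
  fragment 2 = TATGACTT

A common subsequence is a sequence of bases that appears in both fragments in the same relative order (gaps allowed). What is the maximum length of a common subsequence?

3

One common subsequence of length 3: G [1,4], then T [2,7], then T [5,8], and the DP table's final entry dp[6][8] is also 3, so no common subsequence is longer.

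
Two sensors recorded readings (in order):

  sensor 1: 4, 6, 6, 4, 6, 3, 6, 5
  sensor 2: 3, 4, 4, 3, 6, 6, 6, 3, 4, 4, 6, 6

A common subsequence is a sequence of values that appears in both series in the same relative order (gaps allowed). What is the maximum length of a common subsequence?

6

Let dp[i][j] be the LCS length of the first i values of sensor 1 and the first j values of sensor 2. dp[i][j] = dp[i-1][j-1]+1 when the i-th and j-th values match, else max(dp[i-1][j], dp[i][j-1]).
    ·  3  4  4  3  6  6  6  3  4  4  6  6
 ·  0  0  0  0  0  0  0  0  0  0  0  0  0
 4  0  0  1  1  1  1  1  1  1  1  1  1  1
 6  0  0  1  1  1  2  2  2  2  2  2  2  2
 6  0  0  1  1  1  2  3  3  3  3  3  3  3
 4  0  0  1  2  2  2  3  3  3  4  4  4  4
 6  0  0  1  2  2  3  3  4  4  4  4  5  5
 3  0  1  1  2  3  3  3  4  5  5  5  5  5
 6  0  1  1  2  3  4  4  4  5  5  5  6  6
 5  0  1  1  2  3  4  4  4  5  5  5  6  6
dp[8][12] = 6. One LCS (by backtracking along matches): 4, 6, 6, 4, 6, 6.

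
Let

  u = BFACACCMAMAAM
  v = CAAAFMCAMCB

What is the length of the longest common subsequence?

Let dp[i][j] be the LCS length of the first i characters of u and the first j characters of v. dp[i][j] = dp[i-1][j-1]+1 when the i-th and j-th characters match, else max(dp[i-1][j], dp[i][j-1]).
    ·  C  A  A  A  F  M  C  A  M  C  B
 ·  0  0  0  0  0  0  0  0  0  0  0  0
 B  0  0  0  0  0  0  0  0  0  0  0  1
 F  0  0  0  0  0  1  1  1  1  1  1  1
 A  0  0  1  1  1  1  1  1  2  2  2  2
 C  0  1  1  1  1  1  1  2  2  2  3  3
 A  0  1  2  2  2  2  2  2  3  3  3  3
 C  0  1  2  2  2  2  2  3  3  3  4  4
 C  0  1  2  2  2  2  2  3  3  3  4  4
 M  0  1  2  2  2  2  3  3  3  4  4  4
 A  0  1  2  3  3  3  3  3  4  4  4  4
 M  0  1  2  3  3  3  4  4  4  5  5  5
 A  0  1  2  3  4  4  4  4  5  5  5  5
 A  0  1  2  3  4  4  4  4  5  5  5  5
 M  0  1  2  3  4  4  5  5  5  6  6  6
dp[13][11] = 6. One LCS (by backtracking along matches): AAAMAM.

6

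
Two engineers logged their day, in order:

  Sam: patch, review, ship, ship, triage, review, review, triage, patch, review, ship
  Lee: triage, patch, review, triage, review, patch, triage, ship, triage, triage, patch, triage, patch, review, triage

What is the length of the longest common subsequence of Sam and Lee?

Taking patch at Sam[1]=Lee[2], review at Sam[2]=Lee[5], ship at Sam[3]=Lee[8], triage at Sam[5]=Lee[10], triage at Sam[8]=Lee[12], patch at Sam[9]=Lee[13], review at Sam[10]=Lee[14] gives a common subsequence of length 7, and the DP table's final entry dp[11][15] is also 7, so no common subsequence is longer.

7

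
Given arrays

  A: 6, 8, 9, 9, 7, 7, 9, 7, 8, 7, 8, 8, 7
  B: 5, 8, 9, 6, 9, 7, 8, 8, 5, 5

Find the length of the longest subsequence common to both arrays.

6

Pick 8 (A #2, B #2) → 9 (A #3, B #3) → 9 (A #7, B #5) → 7 (A #8, B #6) → 8 (A #9, B #7) → 8 (A #11, B #8); all 6 values appear in both, in order. dp[13][10] = 6 confirms this is the maximum.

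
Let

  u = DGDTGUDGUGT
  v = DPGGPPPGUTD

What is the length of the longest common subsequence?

6

Let dp[i][j] be the LCS length of the first i characters of u and the first j characters of v. dp[i][j] = dp[i-1][j-1]+1 when the i-th and j-th characters match, else max(dp[i-1][j], dp[i][j-1]).
    ·  D  P  G  G  P  P  P  G  U  T  D
 ·  0  0  0  0  0  0  0  0  0  0  0  0
 D  0  1  1  1  1  1  1  1  1  1  1  1
 G  0  1  1  2  2  2  2  2  2  2  2  2
 D  0  1  1  2  2  2  2  2  2  2  2  3
 T  0  1  1  2  2  2  2  2  2  2  3  3
 G  0  1  1  2  3  3  3  3  3  3  3  3
 U  0  1  1  2  3  3  3  3  3  4  4  4
 D  0  1  1  2  3  3  3  3  3  4  4  5
 G  0  1  1  2  3  3  3  3  4  4  4  5
 U  0  1  1  2  3  3  3  3  4  5  5  5
 G  0  1  1  2  3  3  3  3  4  5  5  5
 T  0  1  1  2  3  3  3  3  4  5  6  6
dp[11][11] = 6. One LCS (by backtracking along matches): DGGGUT.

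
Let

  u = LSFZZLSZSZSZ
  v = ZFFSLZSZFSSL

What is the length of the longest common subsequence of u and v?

6

Taking L (u #1, v #5) → Z (u #5, v #6) → S (u #7, v #7) → Z (u #8, v #8) → S (u #9, v #10) → S (u #11, v #11) gives a common subsequence of length 6. Since dp[12][12] = 6, nothing longer is possible.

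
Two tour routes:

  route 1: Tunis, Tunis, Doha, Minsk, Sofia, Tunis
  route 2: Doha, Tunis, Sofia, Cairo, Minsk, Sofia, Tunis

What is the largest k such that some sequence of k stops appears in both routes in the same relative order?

Match Tunis at route 1[1]=route 2[2], Minsk at route 1[4]=route 2[5], Sofia at route 1[5]=route 2[6], Tunis at route 1[6]=route 2[7] — 4 stops in the same relative order in both. Since dp[6][7] = 4, nothing longer is possible.

4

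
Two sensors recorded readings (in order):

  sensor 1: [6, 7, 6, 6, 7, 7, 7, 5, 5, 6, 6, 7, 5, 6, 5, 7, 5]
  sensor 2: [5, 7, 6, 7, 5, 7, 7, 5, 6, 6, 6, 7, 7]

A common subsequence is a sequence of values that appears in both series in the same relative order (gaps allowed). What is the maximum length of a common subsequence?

One common subsequence of length 10: 7 (sensor 1 #2, sensor 2 #2); then 6 (sensor 1 #4, sensor 2 #3); then 7 (sensor 1 #5, sensor 2 #4); then 7 (sensor 1 #6, sensor 2 #6); then 7 (sensor 1 #7, sensor 2 #7); then 5 (sensor 1 #8, sensor 2 #8); then 6 (sensor 1 #10, sensor 2 #10); then 6 (sensor 1 #11, sensor 2 #11); then 7 (sensor 1 #12, sensor 2 #12); then 7 (sensor 1 #16, sensor 2 #13). Since dp[17][13] = 10, nothing longer is possible.

10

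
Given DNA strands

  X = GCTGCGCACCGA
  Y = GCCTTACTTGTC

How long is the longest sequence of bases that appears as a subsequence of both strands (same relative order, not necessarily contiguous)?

Taking G at X[1]=Y[1], C at X[2]=Y[3], T at X[3]=Y[5], C at X[5]=Y[7], G at X[6]=Y[10], C at X[10]=Y[12] gives a common subsequence of length 6. dp[12][12] = 6 confirms this is the maximum.

6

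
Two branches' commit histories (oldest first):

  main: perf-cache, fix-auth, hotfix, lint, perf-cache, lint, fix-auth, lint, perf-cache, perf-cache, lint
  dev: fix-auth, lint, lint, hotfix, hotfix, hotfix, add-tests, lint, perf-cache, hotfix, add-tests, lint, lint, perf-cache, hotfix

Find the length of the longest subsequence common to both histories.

Match fix-auth (main #2, dev #1), hotfix (main #3, dev #6), lint (main #4, dev #8), perf-cache (main #5, dev #9), lint (main #6, dev #12), lint (main #8, dev #13), perf-cache (main #9, dev #14) — 7 commits in the same relative order in both. dp[11][15] = 7 confirms this is the maximum.

7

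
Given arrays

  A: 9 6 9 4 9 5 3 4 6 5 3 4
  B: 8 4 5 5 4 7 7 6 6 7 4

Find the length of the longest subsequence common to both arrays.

Taking 4 (A #4, B #2); then 5 (A #6, B #4); then 4 (A #8, B #5); then 6 (A #9, B #9); then 4 (A #12, B #11) gives a common subsequence of length 5, and the DP table's final entry dp[12][11] is also 5, so no common subsequence is longer.

5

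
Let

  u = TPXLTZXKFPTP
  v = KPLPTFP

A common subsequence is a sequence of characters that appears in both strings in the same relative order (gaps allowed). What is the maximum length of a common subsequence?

Let dp[i][j] be the LCS length of the first i characters of u and the first j characters of v. dp[i][j] = dp[i-1][j-1]+1 when the i-th and j-th characters match, else max(dp[i-1][j], dp[i][j-1]).
    ·  K  P  L  P  T  F  P
 ·  0  0  0  0  0  0  0  0
 T  0  0  0  0  0  1  1  1
 P  0  0  1  1  1  1  1  2
 X  0  0  1  1  1  1  1  2
 L  0  0  1  2  2  2  2  2
 T  0  0  1  2  2  3  3  3
 Z  0  0  1  2  2  3  3  3
 X  0  0  1  2  2  3  3  3
 K  0  1  1  2  2  3  3  3
 F  0  1  1  2  2  3  4  4
 P  0  1  2  2  3  3  4  5
 T  0  1  2  2  3  4  4  5
 P  0  1  2  2  3  4  4  5
dp[12][7] = 5. One LCS (by backtracking along matches): PLTFP.

5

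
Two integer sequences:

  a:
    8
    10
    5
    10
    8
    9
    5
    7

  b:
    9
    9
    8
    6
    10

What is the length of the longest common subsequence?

2

Match 8 at a[1]=b[3] → 10 at a[4]=b[5] — 2 values in the same relative order in both, and the DP table's final entry dp[8][5] is also 2, so no common subsequence is longer.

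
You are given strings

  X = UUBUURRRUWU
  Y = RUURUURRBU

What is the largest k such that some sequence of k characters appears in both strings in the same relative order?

Pick U at X[1]=Y[2], U at X[2]=Y[3], U at X[4]=Y[5], U at X[5]=Y[6], R at X[6]=Y[7], R at X[7]=Y[8], U at X[11]=Y[10]; all 7 characters appear in both, in order. Since dp[11][10] = 7, nothing longer is possible.

7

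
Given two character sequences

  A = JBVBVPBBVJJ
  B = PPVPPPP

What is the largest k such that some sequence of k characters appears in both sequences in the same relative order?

2

Match V [3,3]; then P [6,7] — 2 characters in the same relative order in both. Since dp[11][7] = 2, nothing longer is possible.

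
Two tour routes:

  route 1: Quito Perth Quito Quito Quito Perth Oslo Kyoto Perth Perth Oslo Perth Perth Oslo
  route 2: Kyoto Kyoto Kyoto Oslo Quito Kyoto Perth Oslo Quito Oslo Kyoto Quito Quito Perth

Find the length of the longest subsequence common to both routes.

6

Pick Quito [1,5]; then Perth [2,7]; then Quito [3,9]; then Quito [4,12]; then Quito [5,13]; then Perth [13,14]; all 6 stops appear in both, in order. The LCS DP gives dp[14][14] = 6, so this is optimal.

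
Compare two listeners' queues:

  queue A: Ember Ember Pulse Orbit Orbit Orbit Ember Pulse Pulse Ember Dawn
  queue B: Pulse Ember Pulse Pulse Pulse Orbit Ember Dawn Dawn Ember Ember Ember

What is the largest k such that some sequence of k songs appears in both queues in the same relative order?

One common subsequence of length 6: Ember (queue A #2, queue B #2), then Pulse (queue A #3, queue B #3), then Pulse (queue A #8, queue B #4), then Pulse (queue A #9, queue B #5), then Ember (queue A #10, queue B #7), then Dawn (queue A #11, queue B #9). dp[11][12] = 6 confirms this is the maximum.

6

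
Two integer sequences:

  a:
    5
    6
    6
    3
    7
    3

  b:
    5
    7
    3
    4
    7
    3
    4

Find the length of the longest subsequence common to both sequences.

Match 5 at a[1]=b[1] → 3 at a[4]=b[3] → 7 at a[5]=b[5] → 3 at a[6]=b[6] — 4 values in the same relative order in both. dp[6][7] = 4 confirms this is the maximum.

4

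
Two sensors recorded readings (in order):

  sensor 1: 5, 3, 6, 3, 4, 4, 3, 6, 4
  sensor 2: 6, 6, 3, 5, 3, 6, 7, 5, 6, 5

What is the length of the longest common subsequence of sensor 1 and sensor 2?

Match 5 [1,4], then 3 [2,5], then 6 [3,6], then 6 [8,9] — 4 values in the same relative order in both. The LCS DP gives dp[9][10] = 4, so this is optimal.

4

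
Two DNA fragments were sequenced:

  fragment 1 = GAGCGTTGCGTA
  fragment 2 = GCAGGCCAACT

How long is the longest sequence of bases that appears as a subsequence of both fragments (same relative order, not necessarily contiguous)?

6

Let dp[i][j] be the LCS length of the first i bases of fragment 1 and the first j bases of fragment 2. dp[i][j] = dp[i-1][j-1]+1 when the i-th and j-th bases match, else max(dp[i-1][j], dp[i][j-1]).
    ·  G  C  A  G  G  C  C  A  A  C  T
 ·  0  0  0  0  0  0  0  0  0  0  0  0
 G  0  1  1  1  1  1  1  1  1  1  1  1
 A  0  1  1  2  2  2  2  2  2  2  2  2
 G  0  1  1  2  3  3  3  3  3  3  3  3
 C  0  1  2  2  3  3  4  4  4  4  4  4
 G  0  1  2  2  3  4  4  4  4  4  4  4
 T  0  1  2  2  3  4  4  4  4  4  4  5
 T  0  1  2  2  3  4  4  4  4  4  4  5
 G  0  1  2  2  3  4  4  4  4  4  4  5
 C  0  1  2  2  3  4  5  5  5  5  5  5
 G  0  1  2  2  3  4  5  5  5  5  5  5
 T  0  1  2  2  3  4  5  5  5  5  5  6
 A  0  1  2  3  3  4  5  5  6  6  6  6
dp[12][11] = 6. One LCS (by backtracking along matches): GAGCCT.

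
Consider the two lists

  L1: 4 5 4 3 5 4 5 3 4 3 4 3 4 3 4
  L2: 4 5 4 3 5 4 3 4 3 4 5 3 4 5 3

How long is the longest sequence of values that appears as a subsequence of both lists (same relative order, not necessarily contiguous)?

13

Taking 4 (L1 #1, L2 #1), then 5 (L1 #2, L2 #2), then 4 (L1 #3, L2 #3), then 3 (L1 #4, L2 #4), then 5 (L1 #5, L2 #5), then 4 (L1 #6, L2 #6), then 3 (L1 #8, L2 #7), then 4 (L1 #9, L2 #8), then 3 (L1 #10, L2 #9), then 4 (L1 #11, L2 #10), then 3 (L1 #12, L2 #12), then 4 (L1 #13, L2 #13), then 3 (L1 #14, L2 #15) gives a common subsequence of length 13, and the DP table's final entry dp[15][15] is also 13, so no common subsequence is longer.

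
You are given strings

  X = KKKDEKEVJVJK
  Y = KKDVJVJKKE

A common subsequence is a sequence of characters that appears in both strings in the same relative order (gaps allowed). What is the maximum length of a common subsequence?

Taking K [2,1]; then K [3,2]; then D [4,3]; then V [8,4]; then J [9,5]; then V [10,6]; then J [11,7]; then K [12,9] gives a common subsequence of length 8. Since dp[12][10] = 8, nothing longer is possible.

8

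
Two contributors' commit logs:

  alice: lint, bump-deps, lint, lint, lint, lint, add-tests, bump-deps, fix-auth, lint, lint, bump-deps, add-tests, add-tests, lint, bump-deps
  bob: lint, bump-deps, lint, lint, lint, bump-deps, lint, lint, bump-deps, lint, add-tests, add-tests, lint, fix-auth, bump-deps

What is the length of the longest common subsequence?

Taking lint [1,1], then bump-deps [2,2], then lint [4,3], then lint [5,4], then lint [6,5], then bump-deps [8,6], then lint [10,7], then lint [11,8], then bump-deps [12,9], then add-tests [13,11], then add-tests [14,12], then lint [15,13], then bump-deps [16,15] gives a common subsequence of length 13. The LCS DP gives dp[16][15] = 13, so this is optimal.

13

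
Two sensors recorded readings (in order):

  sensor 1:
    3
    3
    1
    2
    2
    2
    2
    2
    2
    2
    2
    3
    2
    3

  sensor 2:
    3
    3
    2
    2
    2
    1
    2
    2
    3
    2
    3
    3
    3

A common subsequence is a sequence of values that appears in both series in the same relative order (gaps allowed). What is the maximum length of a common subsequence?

One common subsequence of length 10: 3 at sensor 1[1]=sensor 2[1]; then 3 at sensor 1[2]=sensor 2[2]; then 2 at sensor 1[4]=sensor 2[3]; then 2 at sensor 1[5]=sensor 2[4]; then 2 at sensor 1[6]=sensor 2[5]; then 2 at sensor 1[7]=sensor 2[7]; then 2 at sensor 1[8]=sensor 2[8]; then 2 at sensor 1[9]=sensor 2[10]; then 3 at sensor 1[12]=sensor 2[12]; then 3 at sensor 1[14]=sensor 2[13]. The LCS DP gives dp[14][13] = 10, so this is optimal.

10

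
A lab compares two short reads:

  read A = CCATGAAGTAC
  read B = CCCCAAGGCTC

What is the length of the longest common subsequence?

One common subsequence of length 7: C (read A #1, read B #3), then C (read A #2, read B #4), then A (read A #3, read B #6), then G (read A #5, read B #7), then G (read A #8, read B #8), then T (read A #9, read B #10), then C (read A #11, read B #11). dp[11][11] = 7 confirms this is the maximum.

7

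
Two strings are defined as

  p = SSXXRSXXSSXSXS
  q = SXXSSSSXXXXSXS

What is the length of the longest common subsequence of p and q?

Pick S at p[2]=q[1]; then X at p[3]=q[2]; then X at p[4]=q[3]; then S at p[6]=q[7]; then X at p[7]=q[9]; then X at p[8]=q[10]; then X at p[11]=q[11]; then S at p[12]=q[12]; then X at p[13]=q[13]; then S at p[14]=q[14]; all 10 characters appear in both, in order, and the DP table's final entry dp[14][14] is also 10, so no common subsequence is longer.

10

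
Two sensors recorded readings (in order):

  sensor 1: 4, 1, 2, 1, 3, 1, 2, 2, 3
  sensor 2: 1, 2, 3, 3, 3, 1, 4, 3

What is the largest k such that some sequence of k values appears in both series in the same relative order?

Taking 1 (sensor 1 #2, sensor 2 #1), then 2 (sensor 1 #3, sensor 2 #2), then 3 (sensor 1 #5, sensor 2 #5), then 1 (sensor 1 #6, sensor 2 #6), then 3 (sensor 1 #9, sensor 2 #8) gives a common subsequence of length 5. The LCS DP gives dp[9][8] = 5, so this is optimal.

5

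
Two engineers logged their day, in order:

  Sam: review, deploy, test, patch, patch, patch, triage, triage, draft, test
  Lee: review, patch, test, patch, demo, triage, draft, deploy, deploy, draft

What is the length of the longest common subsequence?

5

Match review [1,1], test [3,3], patch [4,4], triage [7,6], draft [9,10] — 5 tasks in the same relative order in both. dp[10][10] = 5 confirms this is the maximum.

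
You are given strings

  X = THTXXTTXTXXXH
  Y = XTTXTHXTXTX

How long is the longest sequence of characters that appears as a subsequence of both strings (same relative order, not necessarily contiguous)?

8

Let dp[i][j] be the LCS length of the first i characters of X and the first j characters of Y. dp[i][j] = dp[i-1][j-1]+1 when the i-th and j-th characters match, else max(dp[i-1][j], dp[i][j-1]).
    ·  X  T  T  X  T  H  X  T  X  T  X
 ·  0  0  0  0  0  0  0  0  0  0  0  0
 T  0  0  1  1  1  1  1  1  1  1  1  1
 H  0  0  1  1  1  1  2  2  2  2  2  2
 T  0  0  1  2  2  2  2  2  3  3  3  3
 X  0  1  1  2  3  3  3  3  3  4  4  4
 X  0  1  1  2  3  3  3  4  4  4  4  5
 T  0  1  2  2  3  4  4  4  5  5  5  5
 T  0  1  2  3  3  4  4  4  5  5  6  6
 X  0  1  2  3  4  4  4  5  5  6  6  7
 T  0  1  2  3  4  5  5  5  6  6  7  7
 X  0  1  2  3  4  5  5  6  6  7  7  8
 X  0  1  2  3  4  5  5  6  6  7  7  8
 X  0  1  2  3  4  5  5  6  6  7  7  8
 H  0  1  2  3  4  5  6  6  6  7  7  8
dp[13][11] = 8. One LCS (by backtracking along matches): TTXXTXTX.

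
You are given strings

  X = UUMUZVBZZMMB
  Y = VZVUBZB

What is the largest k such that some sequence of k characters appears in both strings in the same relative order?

5

Let dp[i][j] be the LCS length of the first i characters of X and the first j characters of Y. dp[i][j] = dp[i-1][j-1]+1 when the i-th and j-th characters match, else max(dp[i-1][j], dp[i][j-1]).
    ·  V  Z  V  U  B  Z  B
 ·  0  0  0  0  0  0  0  0
 U  0  0  0  0  1  1  1  1
 U  0  0  0  0  1  1  1  1
 M  0  0  0  0  1  1  1  1
 U  0  0  0  0  1  1  1  1
 Z  0  0  1  1  1  1  2  2
 V  0  1  1  2  2  2  2  2
 B  0  1  1  2  2  3  3  3
 Z  0  1  2  2  2  3  4  4
 Z  0  1  2  2  2  3  4  4
 M  0  1  2  2  2  3  4  4
 M  0  1  2  2  2  3  4  4
 B  0  1  2  2  2  3  4  5
dp[12][7] = 5. One LCS (by backtracking along matches): ZVBZB.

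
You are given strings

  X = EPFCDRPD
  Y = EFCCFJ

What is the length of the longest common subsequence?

Pick E [1,1], then F [3,2], then C [4,4]; all 3 characters appear in both, in order. dp[8][6] = 3 confirms this is the maximum.

3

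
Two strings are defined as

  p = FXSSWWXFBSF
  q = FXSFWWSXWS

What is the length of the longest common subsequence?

7

Let dp[i][j] be the LCS length of the first i characters of p and the first j characters of q. dp[i][j] = dp[i-1][j-1]+1 when the i-th and j-th characters match, else max(dp[i-1][j], dp[i][j-1]).
    ·  F  X  S  F  W  W  S  X  W  S
 ·  0  0  0  0  0  0  0  0  0  0  0
 F  0  1  1  1  1  1  1  1  1  1  1
 X  0  1  2  2  2  2  2  2  2  2  2
 S  0  1  2  3  3  3  3  3  3  3  3
 S  0  1  2  3  3  3  3  4  4  4  4
 W  0  1  2  3  3  4  4  4  4  5  5
 W  0  1  2  3  3  4  5  5  5  5  5
 X  0  1  2  3  3  4  5  5  6  6  6
 F  0  1  2  3  4  4  5  5  6  6  6
 B  0  1  2  3  4  4  5  5  6  6  6
 S  0  1  2  3  4  4  5  6  6  6  7
 F  0  1  2  3  4  4  5  6  6  6  7
dp[11][10] = 7. One LCS (by backtracking along matches): FXSWWXS.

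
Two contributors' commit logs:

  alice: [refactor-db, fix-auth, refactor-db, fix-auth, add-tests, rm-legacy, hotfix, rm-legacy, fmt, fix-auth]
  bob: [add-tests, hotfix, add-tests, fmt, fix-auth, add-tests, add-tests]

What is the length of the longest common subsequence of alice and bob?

Pick add-tests at alice[5]=bob[1] → hotfix at alice[7]=bob[2] → fmt at alice[9]=bob[4] → fix-auth at alice[10]=bob[5]; all 4 commits appear in both, in order. Since dp[10][7] = 4, nothing longer is possible.

4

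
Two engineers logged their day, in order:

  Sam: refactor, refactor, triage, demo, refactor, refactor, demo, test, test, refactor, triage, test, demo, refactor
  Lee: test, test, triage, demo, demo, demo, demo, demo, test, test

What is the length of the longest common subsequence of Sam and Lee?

5

Match triage (Sam #3, Lee #3); then demo (Sam #4, Lee #7); then demo (Sam #7, Lee #8); then test (Sam #9, Lee #9); then test (Sam #12, Lee #10) — 5 tasks in the same relative order in both. Since dp[14][10] = 5, nothing longer is possible.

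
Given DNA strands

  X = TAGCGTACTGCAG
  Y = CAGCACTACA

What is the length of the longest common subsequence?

Pick A [2,2]; then G [3,3]; then C [4,4]; then A [7,5]; then C [8,6]; then T [9,7]; then C [11,9]; then A [12,10]; all 8 bases appear in both, in order. The LCS DP gives dp[13][10] = 8, so this is optimal.

8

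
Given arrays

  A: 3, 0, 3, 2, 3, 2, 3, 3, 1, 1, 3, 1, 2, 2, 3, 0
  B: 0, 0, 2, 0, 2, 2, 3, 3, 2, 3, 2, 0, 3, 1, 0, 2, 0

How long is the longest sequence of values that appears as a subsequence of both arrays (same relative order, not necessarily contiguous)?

9

Pick 3 [1,7] → 3 [3,8] → 2 [4,9] → 3 [5,10] → 2 [6,11] → 3 [8,13] → 1 [9,14] → 2 [14,16] → 0 [16,17]; all 9 values appear in both, in order. The LCS DP gives dp[16][17] = 9, so this is optimal.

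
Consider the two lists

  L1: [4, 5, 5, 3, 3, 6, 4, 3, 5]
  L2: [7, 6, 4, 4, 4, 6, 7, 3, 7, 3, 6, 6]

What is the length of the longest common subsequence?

Pick 4 at L1[1]=L2[5], 3 at L1[4]=L2[8], 3 at L1[5]=L2[10], 6 at L1[6]=L2[12]; all 4 values appear in both, in order. Since dp[9][12] = 4, nothing longer is possible.

4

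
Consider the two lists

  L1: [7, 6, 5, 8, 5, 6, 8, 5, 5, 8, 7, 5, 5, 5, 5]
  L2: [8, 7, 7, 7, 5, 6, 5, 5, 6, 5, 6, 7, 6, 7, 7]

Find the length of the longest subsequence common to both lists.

7

Taking 7 at L1[1]=L2[4], then 6 at L1[2]=L2[6], then 5 at L1[3]=L2[7], then 5 at L1[5]=L2[8], then 6 at L1[6]=L2[9], then 5 at L1[8]=L2[10], then 7 at L1[11]=L2[15] gives a common subsequence of length 7. The LCS DP gives dp[15][15] = 7, so this is optimal.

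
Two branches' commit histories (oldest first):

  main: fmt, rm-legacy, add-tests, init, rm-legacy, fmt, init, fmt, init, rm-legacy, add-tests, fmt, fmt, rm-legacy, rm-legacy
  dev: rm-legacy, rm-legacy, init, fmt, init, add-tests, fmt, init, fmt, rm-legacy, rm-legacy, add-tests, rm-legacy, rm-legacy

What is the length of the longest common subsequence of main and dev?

10

Taking rm-legacy [2,2], init [4,3], fmt [6,4], init [7,5], fmt [8,7], init [9,8], rm-legacy [10,11], add-tests [11,12], rm-legacy [14,13], rm-legacy [15,14] gives a common subsequence of length 10. Since dp[15][14] = 10, nothing longer is possible.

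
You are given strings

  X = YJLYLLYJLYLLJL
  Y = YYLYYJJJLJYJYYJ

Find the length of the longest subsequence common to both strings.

8

Taking Y (X #1, Y #2), then L (X #3, Y #3), then Y (X #4, Y #5), then L (X #5, Y #9), then Y (X #7, Y #11), then J (X #8, Y #12), then Y (X #10, Y #14), then J (X #13, Y #15) gives a common subsequence of length 8, and the DP table's final entry dp[14][15] is also 8, so no common subsequence is longer.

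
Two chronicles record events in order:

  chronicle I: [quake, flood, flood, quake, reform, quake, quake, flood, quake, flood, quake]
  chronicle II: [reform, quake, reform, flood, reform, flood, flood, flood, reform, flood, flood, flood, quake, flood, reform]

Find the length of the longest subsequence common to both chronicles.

7

Pick quake (chronicle I #1, chronicle II #2) → flood (chronicle I #2, chronicle II #7) → flood (chronicle I #3, chronicle II #8) → reform (chronicle I #5, chronicle II #9) → flood (chronicle I #8, chronicle II #12) → quake (chronicle I #9, chronicle II #13) → flood (chronicle I #10, chronicle II #14); all 7 events appear in both, in order. dp[11][15] = 7 confirms this is the maximum.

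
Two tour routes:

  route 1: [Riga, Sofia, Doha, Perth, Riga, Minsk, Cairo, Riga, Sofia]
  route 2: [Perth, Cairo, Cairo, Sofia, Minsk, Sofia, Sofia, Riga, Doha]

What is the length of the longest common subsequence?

3

One common subsequence of length 3: Sofia (route 1 #2, route 2 #4) → Minsk (route 1 #6, route 2 #5) → Riga (route 1 #8, route 2 #8), and the DP table's final entry dp[9][9] is also 3, so no common subsequence is longer.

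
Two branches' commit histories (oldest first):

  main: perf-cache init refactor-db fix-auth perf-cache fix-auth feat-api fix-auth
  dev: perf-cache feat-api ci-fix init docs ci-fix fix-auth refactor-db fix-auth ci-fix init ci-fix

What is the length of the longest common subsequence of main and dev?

4

Pick perf-cache [1,1], init [2,4], refactor-db [3,8], fix-auth [4,9]; all 4 commits appear in both, in order. dp[8][12] = 4 confirms this is the maximum.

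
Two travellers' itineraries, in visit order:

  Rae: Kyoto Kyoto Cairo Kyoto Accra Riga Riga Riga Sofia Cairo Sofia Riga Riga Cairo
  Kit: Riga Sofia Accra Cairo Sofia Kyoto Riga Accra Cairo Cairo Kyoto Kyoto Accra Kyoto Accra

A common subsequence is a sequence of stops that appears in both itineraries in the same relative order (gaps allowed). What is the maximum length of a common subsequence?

6

Taking Riga (Rae #8, Kit #1); then Sofia (Rae #9, Kit #2); then Cairo (Rae #10, Kit #4); then Sofia (Rae #11, Kit #5); then Riga (Rae #12, Kit #7); then Cairo (Rae #14, Kit #10) gives a common subsequence of length 6. dp[14][15] = 6 confirms this is the maximum.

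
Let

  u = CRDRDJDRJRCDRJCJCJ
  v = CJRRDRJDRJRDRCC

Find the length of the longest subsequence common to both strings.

One common subsequence of length 13: C at u[1]=v[1]; then R at u[2]=v[4]; then D at u[3]=v[5]; then R at u[4]=v[6]; then J at u[6]=v[7]; then D at u[7]=v[8]; then R at u[8]=v[9]; then J at u[9]=v[10]; then R at u[10]=v[11]; then D at u[12]=v[12]; then R at u[13]=v[13]; then C at u[15]=v[14]; then C at u[17]=v[15]. The LCS DP gives dp[18][15] = 13, so this is optimal.

13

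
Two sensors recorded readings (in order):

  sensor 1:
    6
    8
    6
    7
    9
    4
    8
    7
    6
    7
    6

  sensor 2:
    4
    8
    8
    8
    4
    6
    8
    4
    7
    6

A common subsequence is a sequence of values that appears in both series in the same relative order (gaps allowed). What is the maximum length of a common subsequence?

Let dp[i][j] be the LCS length of the first i values of sensor 1 and the first j values of sensor 2. dp[i][j] = dp[i-1][j-1]+1 when the i-th and j-th values match, else max(dp[i-1][j], dp[i][j-1]).
    ·  4  8  8  8  4  6  8  4  7  6
 ·  0  0  0  0  0  0  0  0  0  0  0
 6  0  0  0  0  0  0  1  1  1  1  1
 8  0  0  1  1  1  1  1  2  2  2  2
 6  0  0  1  1  1  1  2  2  2  2  3
 7  0  0  1  1  1  1  2  2  2  3  3
 9  0  0  1  1  1  1  2  2  2  3  3
 4  0  1  1  1  1  2  2  2  3  3  3
 8  0  1  2  2  2  2  2  3  3  3  3
 7  0  1  2  2  2  2  2  3  3  4  4
 6  0  1  2  2  2  2  3  3  3  4  5
 7  0  1  2  2  2  2  3  3  3  4  5
 6  0  1  2  2  2  2  3  3  3  4  5
dp[11][10] = 5. One LCS (by backtracking along matches): 6, 8, 4, 7, 6.

5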